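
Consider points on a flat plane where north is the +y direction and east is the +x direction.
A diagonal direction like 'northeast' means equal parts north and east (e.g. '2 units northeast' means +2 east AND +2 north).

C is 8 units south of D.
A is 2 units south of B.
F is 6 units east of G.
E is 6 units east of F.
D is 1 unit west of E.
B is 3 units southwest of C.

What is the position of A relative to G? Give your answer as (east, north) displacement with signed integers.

Place G at the origin (east=0, north=0).
  F is 6 units east of G: delta (east=+6, north=+0); F at (east=6, north=0).
  E is 6 units east of F: delta (east=+6, north=+0); E at (east=12, north=0).
  D is 1 unit west of E: delta (east=-1, north=+0); D at (east=11, north=0).
  C is 8 units south of D: delta (east=+0, north=-8); C at (east=11, north=-8).
  B is 3 units southwest of C: delta (east=-3, north=-3); B at (east=8, north=-11).
  A is 2 units south of B: delta (east=+0, north=-2); A at (east=8, north=-13).
Therefore A relative to G: (east=8, north=-13).

Answer: A is at (east=8, north=-13) relative to G.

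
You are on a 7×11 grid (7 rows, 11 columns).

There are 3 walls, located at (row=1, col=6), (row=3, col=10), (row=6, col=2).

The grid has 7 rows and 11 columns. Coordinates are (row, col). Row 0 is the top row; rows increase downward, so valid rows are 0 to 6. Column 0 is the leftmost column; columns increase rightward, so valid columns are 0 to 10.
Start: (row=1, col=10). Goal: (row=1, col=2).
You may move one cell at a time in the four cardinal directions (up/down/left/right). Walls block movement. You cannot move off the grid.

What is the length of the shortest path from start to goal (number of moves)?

BFS from (row=1, col=10) until reaching (row=1, col=2):
  Distance 0: (row=1, col=10)
  Distance 1: (row=0, col=10), (row=1, col=9), (row=2, col=10)
  Distance 2: (row=0, col=9), (row=1, col=8), (row=2, col=9)
  Distance 3: (row=0, col=8), (row=1, col=7), (row=2, col=8), (row=3, col=9)
  Distance 4: (row=0, col=7), (row=2, col=7), (row=3, col=8), (row=4, col=9)
  Distance 5: (row=0, col=6), (row=2, col=6), (row=3, col=7), (row=4, col=8), (row=4, col=10), (row=5, col=9)
  Distance 6: (row=0, col=5), (row=2, col=5), (row=3, col=6), (row=4, col=7), (row=5, col=8), (row=5, col=10), (row=6, col=9)
  Distance 7: (row=0, col=4), (row=1, col=5), (row=2, col=4), (row=3, col=5), (row=4, col=6), (row=5, col=7), (row=6, col=8), (row=6, col=10)
  Distance 8: (row=0, col=3), (row=1, col=4), (row=2, col=3), (row=3, col=4), (row=4, col=5), (row=5, col=6), (row=6, col=7)
  Distance 9: (row=0, col=2), (row=1, col=3), (row=2, col=2), (row=3, col=3), (row=4, col=4), (row=5, col=5), (row=6, col=6)
  Distance 10: (row=0, col=1), (row=1, col=2), (row=2, col=1), (row=3, col=2), (row=4, col=3), (row=5, col=4), (row=6, col=5)  <- goal reached here
One shortest path (10 moves): (row=1, col=10) -> (row=1, col=9) -> (row=1, col=8) -> (row=1, col=7) -> (row=0, col=7) -> (row=0, col=6) -> (row=0, col=5) -> (row=0, col=4) -> (row=0, col=3) -> (row=0, col=2) -> (row=1, col=2)

Answer: Shortest path length: 10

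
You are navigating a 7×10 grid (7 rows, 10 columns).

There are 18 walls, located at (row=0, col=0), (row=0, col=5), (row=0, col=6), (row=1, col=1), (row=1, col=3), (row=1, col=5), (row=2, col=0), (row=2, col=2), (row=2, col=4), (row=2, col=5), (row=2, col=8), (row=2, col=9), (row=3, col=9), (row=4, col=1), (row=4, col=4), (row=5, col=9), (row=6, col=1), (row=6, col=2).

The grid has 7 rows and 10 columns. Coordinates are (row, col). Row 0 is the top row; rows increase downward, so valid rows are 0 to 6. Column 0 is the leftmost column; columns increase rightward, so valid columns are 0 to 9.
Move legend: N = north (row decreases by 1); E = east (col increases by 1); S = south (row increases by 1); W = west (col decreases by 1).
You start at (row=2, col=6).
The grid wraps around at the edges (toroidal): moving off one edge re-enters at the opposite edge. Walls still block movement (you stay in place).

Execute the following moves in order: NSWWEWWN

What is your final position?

Answer: Final position: (row=1, col=6)

Derivation:
Start: (row=2, col=6)
  N (north): (row=2, col=6) -> (row=1, col=6)
  S (south): (row=1, col=6) -> (row=2, col=6)
  W (west): blocked, stay at (row=2, col=6)
  W (west): blocked, stay at (row=2, col=6)
  E (east): (row=2, col=6) -> (row=2, col=7)
  W (west): (row=2, col=7) -> (row=2, col=6)
  W (west): blocked, stay at (row=2, col=6)
  N (north): (row=2, col=6) -> (row=1, col=6)
Final: (row=1, col=6)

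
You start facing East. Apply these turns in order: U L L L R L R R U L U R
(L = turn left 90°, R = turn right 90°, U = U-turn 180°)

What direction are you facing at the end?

Answer: Final heading: South

Derivation:
Start: East
  U (U-turn (180°)) -> West
  L (left (90° counter-clockwise)) -> South
  L (left (90° counter-clockwise)) -> East
  L (left (90° counter-clockwise)) -> North
  R (right (90° clockwise)) -> East
  L (left (90° counter-clockwise)) -> North
  R (right (90° clockwise)) -> East
  R (right (90° clockwise)) -> South
  U (U-turn (180°)) -> North
  L (left (90° counter-clockwise)) -> West
  U (U-turn (180°)) -> East
  R (right (90° clockwise)) -> South
Final: South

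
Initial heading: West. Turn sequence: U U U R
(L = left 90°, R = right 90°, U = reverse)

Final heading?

Start: West
  U (U-turn (180°)) -> East
  U (U-turn (180°)) -> West
  U (U-turn (180°)) -> East
  R (right (90° clockwise)) -> South
Final: South

Answer: Final heading: South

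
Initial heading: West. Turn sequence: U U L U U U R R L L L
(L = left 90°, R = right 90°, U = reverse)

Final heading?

Answer: Final heading: West

Derivation:
Start: West
  U (U-turn (180°)) -> East
  U (U-turn (180°)) -> West
  L (left (90° counter-clockwise)) -> South
  U (U-turn (180°)) -> North
  U (U-turn (180°)) -> South
  U (U-turn (180°)) -> North
  R (right (90° clockwise)) -> East
  R (right (90° clockwise)) -> South
  L (left (90° counter-clockwise)) -> East
  L (left (90° counter-clockwise)) -> North
  L (left (90° counter-clockwise)) -> West
Final: West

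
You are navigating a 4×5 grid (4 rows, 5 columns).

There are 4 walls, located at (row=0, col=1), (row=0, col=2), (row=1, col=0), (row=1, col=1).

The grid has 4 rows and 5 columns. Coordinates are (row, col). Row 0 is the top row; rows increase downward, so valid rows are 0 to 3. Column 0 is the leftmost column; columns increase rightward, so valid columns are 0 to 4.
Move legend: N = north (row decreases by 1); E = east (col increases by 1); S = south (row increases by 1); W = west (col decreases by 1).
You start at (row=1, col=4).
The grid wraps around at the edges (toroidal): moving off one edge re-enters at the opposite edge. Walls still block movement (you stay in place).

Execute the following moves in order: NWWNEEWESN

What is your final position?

Start: (row=1, col=4)
  N (north): (row=1, col=4) -> (row=0, col=4)
  W (west): (row=0, col=4) -> (row=0, col=3)
  W (west): blocked, stay at (row=0, col=3)
  N (north): (row=0, col=3) -> (row=3, col=3)
  E (east): (row=3, col=3) -> (row=3, col=4)
  E (east): (row=3, col=4) -> (row=3, col=0)
  W (west): (row=3, col=0) -> (row=3, col=4)
  E (east): (row=3, col=4) -> (row=3, col=0)
  S (south): (row=3, col=0) -> (row=0, col=0)
  N (north): (row=0, col=0) -> (row=3, col=0)
Final: (row=3, col=0)

Answer: Final position: (row=3, col=0)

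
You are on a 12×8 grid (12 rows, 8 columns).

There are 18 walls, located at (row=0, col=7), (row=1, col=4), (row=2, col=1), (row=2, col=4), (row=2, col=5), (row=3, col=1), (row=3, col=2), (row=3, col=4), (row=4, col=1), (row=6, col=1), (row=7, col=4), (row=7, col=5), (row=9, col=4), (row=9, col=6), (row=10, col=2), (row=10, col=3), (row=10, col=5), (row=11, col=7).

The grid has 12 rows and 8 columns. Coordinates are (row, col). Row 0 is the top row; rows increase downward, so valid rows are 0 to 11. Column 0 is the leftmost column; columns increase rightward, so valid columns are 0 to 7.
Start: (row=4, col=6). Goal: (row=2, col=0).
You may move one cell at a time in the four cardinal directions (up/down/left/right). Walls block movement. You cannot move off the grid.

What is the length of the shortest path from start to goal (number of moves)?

BFS from (row=4, col=6) until reaching (row=2, col=0):
  Distance 0: (row=4, col=6)
  Distance 1: (row=3, col=6), (row=4, col=5), (row=4, col=7), (row=5, col=6)
  Distance 2: (row=2, col=6), (row=3, col=5), (row=3, col=7), (row=4, col=4), (row=5, col=5), (row=5, col=7), (row=6, col=6)
  Distance 3: (row=1, col=6), (row=2, col=7), (row=4, col=3), (row=5, col=4), (row=6, col=5), (row=6, col=7), (row=7, col=6)
  Distance 4: (row=0, col=6), (row=1, col=5), (row=1, col=7), (row=3, col=3), (row=4, col=2), (row=5, col=3), (row=6, col=4), (row=7, col=7), (row=8, col=6)
  Distance 5: (row=0, col=5), (row=2, col=3), (row=5, col=2), (row=6, col=3), (row=8, col=5), (row=8, col=7)
  Distance 6: (row=0, col=4), (row=1, col=3), (row=2, col=2), (row=5, col=1), (row=6, col=2), (row=7, col=3), (row=8, col=4), (row=9, col=5), (row=9, col=7)
  Distance 7: (row=0, col=3), (row=1, col=2), (row=5, col=0), (row=7, col=2), (row=8, col=3), (row=10, col=7)
  Distance 8: (row=0, col=2), (row=1, col=1), (row=4, col=0), (row=6, col=0), (row=7, col=1), (row=8, col=2), (row=9, col=3), (row=10, col=6)
  Distance 9: (row=0, col=1), (row=1, col=0), (row=3, col=0), (row=7, col=0), (row=8, col=1), (row=9, col=2), (row=11, col=6)
  Distance 10: (row=0, col=0), (row=2, col=0), (row=8, col=0), (row=9, col=1), (row=11, col=5)  <- goal reached here
One shortest path (10 moves): (row=4, col=6) -> (row=4, col=5) -> (row=4, col=4) -> (row=4, col=3) -> (row=3, col=3) -> (row=2, col=3) -> (row=2, col=2) -> (row=1, col=2) -> (row=1, col=1) -> (row=1, col=0) -> (row=2, col=0)

Answer: Shortest path length: 10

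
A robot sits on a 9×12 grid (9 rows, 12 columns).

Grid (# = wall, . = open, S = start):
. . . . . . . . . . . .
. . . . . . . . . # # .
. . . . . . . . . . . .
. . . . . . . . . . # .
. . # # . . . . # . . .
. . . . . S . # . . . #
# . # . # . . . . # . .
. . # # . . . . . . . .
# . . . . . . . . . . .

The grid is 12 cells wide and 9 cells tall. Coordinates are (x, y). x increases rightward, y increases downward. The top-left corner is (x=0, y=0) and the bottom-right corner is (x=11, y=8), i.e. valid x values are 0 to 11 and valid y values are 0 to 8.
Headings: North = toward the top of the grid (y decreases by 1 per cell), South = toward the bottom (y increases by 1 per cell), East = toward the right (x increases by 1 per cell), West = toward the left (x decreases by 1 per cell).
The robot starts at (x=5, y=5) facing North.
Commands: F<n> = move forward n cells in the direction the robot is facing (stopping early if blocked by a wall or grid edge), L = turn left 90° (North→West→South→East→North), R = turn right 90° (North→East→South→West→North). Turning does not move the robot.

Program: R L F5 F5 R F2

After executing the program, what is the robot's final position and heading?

Answer: Final position: (x=7, y=0), facing East

Derivation:
Start: (x=5, y=5), facing North
  R: turn right, now facing East
  L: turn left, now facing North
  F5: move forward 5, now at (x=5, y=0)
  F5: move forward 0/5 (blocked), now at (x=5, y=0)
  R: turn right, now facing East
  F2: move forward 2, now at (x=7, y=0)
Final: (x=7, y=0), facing East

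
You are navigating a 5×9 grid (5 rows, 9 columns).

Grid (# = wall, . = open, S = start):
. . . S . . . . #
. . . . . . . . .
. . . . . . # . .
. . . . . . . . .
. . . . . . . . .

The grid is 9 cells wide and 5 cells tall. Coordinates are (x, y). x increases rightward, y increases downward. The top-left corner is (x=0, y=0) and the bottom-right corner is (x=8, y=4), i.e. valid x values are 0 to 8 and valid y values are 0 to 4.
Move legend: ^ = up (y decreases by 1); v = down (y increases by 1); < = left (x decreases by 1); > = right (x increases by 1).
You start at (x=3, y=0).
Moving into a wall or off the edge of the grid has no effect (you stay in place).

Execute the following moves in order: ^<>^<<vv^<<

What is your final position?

Answer: Final position: (x=0, y=1)

Derivation:
Start: (x=3, y=0)
  ^ (up): blocked, stay at (x=3, y=0)
  < (left): (x=3, y=0) -> (x=2, y=0)
  > (right): (x=2, y=0) -> (x=3, y=0)
  ^ (up): blocked, stay at (x=3, y=0)
  < (left): (x=3, y=0) -> (x=2, y=0)
  < (left): (x=2, y=0) -> (x=1, y=0)
  v (down): (x=1, y=0) -> (x=1, y=1)
  v (down): (x=1, y=1) -> (x=1, y=2)
  ^ (up): (x=1, y=2) -> (x=1, y=1)
  < (left): (x=1, y=1) -> (x=0, y=1)
  < (left): blocked, stay at (x=0, y=1)
Final: (x=0, y=1)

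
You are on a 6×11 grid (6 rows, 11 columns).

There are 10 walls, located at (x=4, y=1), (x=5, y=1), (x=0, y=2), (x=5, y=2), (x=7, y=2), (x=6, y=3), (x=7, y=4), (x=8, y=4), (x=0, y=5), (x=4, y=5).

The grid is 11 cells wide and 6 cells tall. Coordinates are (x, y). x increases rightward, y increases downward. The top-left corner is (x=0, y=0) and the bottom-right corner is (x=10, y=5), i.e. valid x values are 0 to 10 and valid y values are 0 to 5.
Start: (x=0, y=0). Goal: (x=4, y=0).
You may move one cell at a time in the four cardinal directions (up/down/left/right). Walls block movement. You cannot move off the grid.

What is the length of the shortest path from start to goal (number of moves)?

BFS from (x=0, y=0) until reaching (x=4, y=0):
  Distance 0: (x=0, y=0)
  Distance 1: (x=1, y=0), (x=0, y=1)
  Distance 2: (x=2, y=0), (x=1, y=1)
  Distance 3: (x=3, y=0), (x=2, y=1), (x=1, y=2)
  Distance 4: (x=4, y=0), (x=3, y=1), (x=2, y=2), (x=1, y=3)  <- goal reached here
One shortest path (4 moves): (x=0, y=0) -> (x=1, y=0) -> (x=2, y=0) -> (x=3, y=0) -> (x=4, y=0)

Answer: Shortest path length: 4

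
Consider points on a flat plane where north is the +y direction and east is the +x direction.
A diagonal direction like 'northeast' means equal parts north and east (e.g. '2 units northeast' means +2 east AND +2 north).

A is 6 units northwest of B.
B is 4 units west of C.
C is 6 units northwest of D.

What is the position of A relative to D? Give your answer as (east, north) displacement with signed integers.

Place D at the origin (east=0, north=0).
  C is 6 units northwest of D: delta (east=-6, north=+6); C at (east=-6, north=6).
  B is 4 units west of C: delta (east=-4, north=+0); B at (east=-10, north=6).
  A is 6 units northwest of B: delta (east=-6, north=+6); A at (east=-16, north=12).
Therefore A relative to D: (east=-16, north=12).

Answer: A is at (east=-16, north=12) relative to D.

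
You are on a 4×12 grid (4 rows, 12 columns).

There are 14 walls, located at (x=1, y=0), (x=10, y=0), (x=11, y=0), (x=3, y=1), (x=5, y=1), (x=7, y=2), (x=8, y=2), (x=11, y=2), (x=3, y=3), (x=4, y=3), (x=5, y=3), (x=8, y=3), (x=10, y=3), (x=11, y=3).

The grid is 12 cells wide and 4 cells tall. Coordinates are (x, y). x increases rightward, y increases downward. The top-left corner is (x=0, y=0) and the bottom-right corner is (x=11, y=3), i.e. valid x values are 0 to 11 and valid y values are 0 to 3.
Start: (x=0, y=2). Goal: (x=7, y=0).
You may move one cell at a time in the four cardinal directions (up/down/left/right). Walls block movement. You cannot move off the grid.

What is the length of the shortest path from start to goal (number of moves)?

BFS from (x=0, y=2) until reaching (x=7, y=0):
  Distance 0: (x=0, y=2)
  Distance 1: (x=0, y=1), (x=1, y=2), (x=0, y=3)
  Distance 2: (x=0, y=0), (x=1, y=1), (x=2, y=2), (x=1, y=3)
  Distance 3: (x=2, y=1), (x=3, y=2), (x=2, y=3)
  Distance 4: (x=2, y=0), (x=4, y=2)
  Distance 5: (x=3, y=0), (x=4, y=1), (x=5, y=2)
  Distance 6: (x=4, y=0), (x=6, y=2)
  Distance 7: (x=5, y=0), (x=6, y=1), (x=6, y=3)
  Distance 8: (x=6, y=0), (x=7, y=1), (x=7, y=3)
  Distance 9: (x=7, y=0), (x=8, y=1)  <- goal reached here
One shortest path (9 moves): (x=0, y=2) -> (x=1, y=2) -> (x=2, y=2) -> (x=3, y=2) -> (x=4, y=2) -> (x=5, y=2) -> (x=6, y=2) -> (x=6, y=1) -> (x=7, y=1) -> (x=7, y=0)

Answer: Shortest path length: 9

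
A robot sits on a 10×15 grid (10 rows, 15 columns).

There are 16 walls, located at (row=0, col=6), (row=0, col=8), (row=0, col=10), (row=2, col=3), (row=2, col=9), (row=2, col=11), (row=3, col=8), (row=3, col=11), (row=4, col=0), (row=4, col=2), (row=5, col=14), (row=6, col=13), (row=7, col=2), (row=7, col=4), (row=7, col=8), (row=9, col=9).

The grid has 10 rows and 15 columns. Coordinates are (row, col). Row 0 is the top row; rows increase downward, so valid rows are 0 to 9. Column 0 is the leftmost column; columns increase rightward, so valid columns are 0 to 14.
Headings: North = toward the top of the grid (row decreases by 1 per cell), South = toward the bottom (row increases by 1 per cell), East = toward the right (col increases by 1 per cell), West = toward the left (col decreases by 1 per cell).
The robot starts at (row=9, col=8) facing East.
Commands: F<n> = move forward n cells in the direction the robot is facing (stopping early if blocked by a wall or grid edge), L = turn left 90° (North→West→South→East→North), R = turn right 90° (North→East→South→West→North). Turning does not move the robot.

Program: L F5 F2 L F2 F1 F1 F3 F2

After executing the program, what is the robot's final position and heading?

Start: (row=9, col=8), facing East
  L: turn left, now facing North
  F5: move forward 1/5 (blocked), now at (row=8, col=8)
  F2: move forward 0/2 (blocked), now at (row=8, col=8)
  L: turn left, now facing West
  F2: move forward 2, now at (row=8, col=6)
  F1: move forward 1, now at (row=8, col=5)
  F1: move forward 1, now at (row=8, col=4)
  F3: move forward 3, now at (row=8, col=1)
  F2: move forward 1/2 (blocked), now at (row=8, col=0)
Final: (row=8, col=0), facing West

Answer: Final position: (row=8, col=0), facing West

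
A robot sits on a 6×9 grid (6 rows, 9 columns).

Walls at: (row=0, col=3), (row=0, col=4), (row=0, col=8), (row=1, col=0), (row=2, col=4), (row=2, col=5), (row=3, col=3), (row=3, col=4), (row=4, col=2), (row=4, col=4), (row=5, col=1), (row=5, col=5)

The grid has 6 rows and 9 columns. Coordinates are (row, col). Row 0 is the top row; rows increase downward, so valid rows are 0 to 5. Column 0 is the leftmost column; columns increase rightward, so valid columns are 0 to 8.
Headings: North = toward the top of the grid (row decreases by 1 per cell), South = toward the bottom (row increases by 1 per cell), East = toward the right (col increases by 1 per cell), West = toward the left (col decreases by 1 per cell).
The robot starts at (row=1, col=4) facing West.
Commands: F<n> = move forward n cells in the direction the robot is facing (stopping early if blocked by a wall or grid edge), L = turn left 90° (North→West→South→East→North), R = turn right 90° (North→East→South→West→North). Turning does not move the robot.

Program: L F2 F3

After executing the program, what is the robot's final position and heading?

Start: (row=1, col=4), facing West
  L: turn left, now facing South
  F2: move forward 0/2 (blocked), now at (row=1, col=4)
  F3: move forward 0/3 (blocked), now at (row=1, col=4)
Final: (row=1, col=4), facing South

Answer: Final position: (row=1, col=4), facing South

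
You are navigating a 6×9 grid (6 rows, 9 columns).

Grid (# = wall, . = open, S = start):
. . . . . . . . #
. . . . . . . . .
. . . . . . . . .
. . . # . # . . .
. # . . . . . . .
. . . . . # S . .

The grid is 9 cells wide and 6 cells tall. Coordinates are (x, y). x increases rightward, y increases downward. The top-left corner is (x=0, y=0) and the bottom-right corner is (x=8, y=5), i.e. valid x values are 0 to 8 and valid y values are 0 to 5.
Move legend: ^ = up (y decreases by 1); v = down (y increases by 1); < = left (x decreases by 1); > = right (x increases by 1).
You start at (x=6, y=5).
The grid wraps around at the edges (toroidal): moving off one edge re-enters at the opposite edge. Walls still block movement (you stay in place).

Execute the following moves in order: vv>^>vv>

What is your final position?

Start: (x=6, y=5)
  v (down): (x=6, y=5) -> (x=6, y=0)
  v (down): (x=6, y=0) -> (x=6, y=1)
  > (right): (x=6, y=1) -> (x=7, y=1)
  ^ (up): (x=7, y=1) -> (x=7, y=0)
  > (right): blocked, stay at (x=7, y=0)
  v (down): (x=7, y=0) -> (x=7, y=1)
  v (down): (x=7, y=1) -> (x=7, y=2)
  > (right): (x=7, y=2) -> (x=8, y=2)
Final: (x=8, y=2)

Answer: Final position: (x=8, y=2)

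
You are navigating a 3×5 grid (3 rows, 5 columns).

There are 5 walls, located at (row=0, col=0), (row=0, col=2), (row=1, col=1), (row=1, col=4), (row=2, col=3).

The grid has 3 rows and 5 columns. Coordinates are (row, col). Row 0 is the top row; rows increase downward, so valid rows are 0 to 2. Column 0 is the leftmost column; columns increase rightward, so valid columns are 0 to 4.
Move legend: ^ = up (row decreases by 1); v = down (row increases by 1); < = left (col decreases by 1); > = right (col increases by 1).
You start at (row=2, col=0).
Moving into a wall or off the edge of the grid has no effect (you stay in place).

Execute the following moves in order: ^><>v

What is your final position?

Start: (row=2, col=0)
  ^ (up): (row=2, col=0) -> (row=1, col=0)
  > (right): blocked, stay at (row=1, col=0)
  < (left): blocked, stay at (row=1, col=0)
  > (right): blocked, stay at (row=1, col=0)
  v (down): (row=1, col=0) -> (row=2, col=0)
Final: (row=2, col=0)

Answer: Final position: (row=2, col=0)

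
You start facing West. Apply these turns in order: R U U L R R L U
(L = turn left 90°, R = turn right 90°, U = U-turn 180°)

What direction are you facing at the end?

Answer: Final heading: South

Derivation:
Start: West
  R (right (90° clockwise)) -> North
  U (U-turn (180°)) -> South
  U (U-turn (180°)) -> North
  L (left (90° counter-clockwise)) -> West
  R (right (90° clockwise)) -> North
  R (right (90° clockwise)) -> East
  L (left (90° counter-clockwise)) -> North
  U (U-turn (180°)) -> South
Final: South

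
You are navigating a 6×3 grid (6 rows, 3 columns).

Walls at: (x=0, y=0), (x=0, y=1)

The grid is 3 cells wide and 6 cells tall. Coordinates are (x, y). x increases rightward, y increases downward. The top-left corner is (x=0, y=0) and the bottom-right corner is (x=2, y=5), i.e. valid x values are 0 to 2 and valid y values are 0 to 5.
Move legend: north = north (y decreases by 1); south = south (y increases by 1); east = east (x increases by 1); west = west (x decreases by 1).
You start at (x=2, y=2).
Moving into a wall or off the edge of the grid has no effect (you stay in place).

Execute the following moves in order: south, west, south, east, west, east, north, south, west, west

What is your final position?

Answer: Final position: (x=0, y=4)

Derivation:
Start: (x=2, y=2)
  south (south): (x=2, y=2) -> (x=2, y=3)
  west (west): (x=2, y=3) -> (x=1, y=3)
  south (south): (x=1, y=3) -> (x=1, y=4)
  east (east): (x=1, y=4) -> (x=2, y=4)
  west (west): (x=2, y=4) -> (x=1, y=4)
  east (east): (x=1, y=4) -> (x=2, y=4)
  north (north): (x=2, y=4) -> (x=2, y=3)
  south (south): (x=2, y=3) -> (x=2, y=4)
  west (west): (x=2, y=4) -> (x=1, y=4)
  west (west): (x=1, y=4) -> (x=0, y=4)
Final: (x=0, y=4)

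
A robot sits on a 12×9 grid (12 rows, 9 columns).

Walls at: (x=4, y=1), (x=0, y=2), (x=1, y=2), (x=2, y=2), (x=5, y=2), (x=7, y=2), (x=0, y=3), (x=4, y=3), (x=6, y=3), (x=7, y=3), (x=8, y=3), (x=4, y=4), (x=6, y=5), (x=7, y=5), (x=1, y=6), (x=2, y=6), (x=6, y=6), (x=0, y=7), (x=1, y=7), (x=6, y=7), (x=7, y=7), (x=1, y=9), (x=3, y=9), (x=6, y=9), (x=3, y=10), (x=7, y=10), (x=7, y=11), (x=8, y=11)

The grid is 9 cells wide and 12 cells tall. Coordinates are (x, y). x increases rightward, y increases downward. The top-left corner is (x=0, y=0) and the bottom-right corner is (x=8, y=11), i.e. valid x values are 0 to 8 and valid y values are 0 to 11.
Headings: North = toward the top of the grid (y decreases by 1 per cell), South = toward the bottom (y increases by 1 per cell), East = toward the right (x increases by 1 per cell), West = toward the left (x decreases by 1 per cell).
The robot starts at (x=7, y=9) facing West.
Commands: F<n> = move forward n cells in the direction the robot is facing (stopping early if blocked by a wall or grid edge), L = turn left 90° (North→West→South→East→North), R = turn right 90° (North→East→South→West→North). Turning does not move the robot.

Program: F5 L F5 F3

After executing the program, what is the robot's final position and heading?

Start: (x=7, y=9), facing West
  F5: move forward 0/5 (blocked), now at (x=7, y=9)
  L: turn left, now facing South
  F5: move forward 0/5 (blocked), now at (x=7, y=9)
  F3: move forward 0/3 (blocked), now at (x=7, y=9)
Final: (x=7, y=9), facing South

Answer: Final position: (x=7, y=9), facing South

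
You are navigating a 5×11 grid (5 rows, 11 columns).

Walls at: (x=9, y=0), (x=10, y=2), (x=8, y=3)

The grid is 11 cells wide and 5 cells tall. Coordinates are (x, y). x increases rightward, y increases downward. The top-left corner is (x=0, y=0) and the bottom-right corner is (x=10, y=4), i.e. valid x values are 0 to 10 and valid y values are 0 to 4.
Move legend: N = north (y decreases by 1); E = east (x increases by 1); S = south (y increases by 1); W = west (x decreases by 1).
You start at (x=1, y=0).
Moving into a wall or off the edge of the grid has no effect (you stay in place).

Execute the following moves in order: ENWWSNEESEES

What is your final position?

Start: (x=1, y=0)
  E (east): (x=1, y=0) -> (x=2, y=0)
  N (north): blocked, stay at (x=2, y=0)
  W (west): (x=2, y=0) -> (x=1, y=0)
  W (west): (x=1, y=0) -> (x=0, y=0)
  S (south): (x=0, y=0) -> (x=0, y=1)
  N (north): (x=0, y=1) -> (x=0, y=0)
  E (east): (x=0, y=0) -> (x=1, y=0)
  E (east): (x=1, y=0) -> (x=2, y=0)
  S (south): (x=2, y=0) -> (x=2, y=1)
  E (east): (x=2, y=1) -> (x=3, y=1)
  E (east): (x=3, y=1) -> (x=4, y=1)
  S (south): (x=4, y=1) -> (x=4, y=2)
Final: (x=4, y=2)

Answer: Final position: (x=4, y=2)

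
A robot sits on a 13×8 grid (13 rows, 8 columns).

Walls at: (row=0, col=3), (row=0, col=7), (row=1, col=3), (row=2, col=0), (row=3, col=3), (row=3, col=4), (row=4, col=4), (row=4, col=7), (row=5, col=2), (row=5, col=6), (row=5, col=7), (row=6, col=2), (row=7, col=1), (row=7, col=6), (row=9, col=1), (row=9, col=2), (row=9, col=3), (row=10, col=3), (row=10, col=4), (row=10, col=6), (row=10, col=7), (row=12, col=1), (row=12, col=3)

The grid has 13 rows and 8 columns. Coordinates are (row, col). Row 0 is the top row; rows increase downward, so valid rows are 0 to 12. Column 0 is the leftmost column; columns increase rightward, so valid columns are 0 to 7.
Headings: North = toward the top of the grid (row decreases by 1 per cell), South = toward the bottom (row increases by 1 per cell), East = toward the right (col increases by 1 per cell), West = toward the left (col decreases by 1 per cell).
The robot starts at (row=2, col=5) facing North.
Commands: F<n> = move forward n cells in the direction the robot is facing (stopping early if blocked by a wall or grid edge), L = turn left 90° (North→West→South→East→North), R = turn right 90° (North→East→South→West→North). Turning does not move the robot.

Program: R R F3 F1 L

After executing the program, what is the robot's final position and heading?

Answer: Final position: (row=6, col=5), facing East

Derivation:
Start: (row=2, col=5), facing North
  R: turn right, now facing East
  R: turn right, now facing South
  F3: move forward 3, now at (row=5, col=5)
  F1: move forward 1, now at (row=6, col=5)
  L: turn left, now facing East
Final: (row=6, col=5), facing East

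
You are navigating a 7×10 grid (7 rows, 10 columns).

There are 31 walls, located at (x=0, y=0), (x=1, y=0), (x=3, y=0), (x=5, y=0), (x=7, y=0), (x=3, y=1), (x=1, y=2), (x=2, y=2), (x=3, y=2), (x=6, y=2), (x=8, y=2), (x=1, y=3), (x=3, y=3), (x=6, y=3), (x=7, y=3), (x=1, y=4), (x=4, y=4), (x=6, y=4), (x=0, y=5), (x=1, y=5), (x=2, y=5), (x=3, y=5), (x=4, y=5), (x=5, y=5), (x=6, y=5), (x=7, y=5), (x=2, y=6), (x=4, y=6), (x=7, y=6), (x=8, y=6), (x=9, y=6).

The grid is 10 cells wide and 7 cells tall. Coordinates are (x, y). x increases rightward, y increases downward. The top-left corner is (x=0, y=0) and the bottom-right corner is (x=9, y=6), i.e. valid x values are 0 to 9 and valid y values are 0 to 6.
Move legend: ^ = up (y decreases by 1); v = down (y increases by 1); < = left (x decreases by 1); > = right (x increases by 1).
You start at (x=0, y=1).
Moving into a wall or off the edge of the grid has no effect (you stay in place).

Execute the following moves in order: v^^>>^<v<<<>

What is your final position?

Start: (x=0, y=1)
  v (down): (x=0, y=1) -> (x=0, y=2)
  ^ (up): (x=0, y=2) -> (x=0, y=1)
  ^ (up): blocked, stay at (x=0, y=1)
  > (right): (x=0, y=1) -> (x=1, y=1)
  > (right): (x=1, y=1) -> (x=2, y=1)
  ^ (up): (x=2, y=1) -> (x=2, y=0)
  < (left): blocked, stay at (x=2, y=0)
  v (down): (x=2, y=0) -> (x=2, y=1)
  < (left): (x=2, y=1) -> (x=1, y=1)
  < (left): (x=1, y=1) -> (x=0, y=1)
  < (left): blocked, stay at (x=0, y=1)
  > (right): (x=0, y=1) -> (x=1, y=1)
Final: (x=1, y=1)

Answer: Final position: (x=1, y=1)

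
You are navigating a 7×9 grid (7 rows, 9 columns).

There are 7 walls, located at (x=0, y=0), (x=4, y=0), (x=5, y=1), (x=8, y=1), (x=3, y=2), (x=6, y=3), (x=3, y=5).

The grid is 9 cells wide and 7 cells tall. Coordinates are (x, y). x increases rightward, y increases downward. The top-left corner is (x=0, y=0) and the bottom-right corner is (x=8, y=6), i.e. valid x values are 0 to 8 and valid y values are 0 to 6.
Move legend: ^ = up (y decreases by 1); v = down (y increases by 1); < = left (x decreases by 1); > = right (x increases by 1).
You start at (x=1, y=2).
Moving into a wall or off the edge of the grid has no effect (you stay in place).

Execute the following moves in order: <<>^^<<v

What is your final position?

Start: (x=1, y=2)
  < (left): (x=1, y=2) -> (x=0, y=2)
  < (left): blocked, stay at (x=0, y=2)
  > (right): (x=0, y=2) -> (x=1, y=2)
  ^ (up): (x=1, y=2) -> (x=1, y=1)
  ^ (up): (x=1, y=1) -> (x=1, y=0)
  < (left): blocked, stay at (x=1, y=0)
  < (left): blocked, stay at (x=1, y=0)
  v (down): (x=1, y=0) -> (x=1, y=1)
Final: (x=1, y=1)

Answer: Final position: (x=1, y=1)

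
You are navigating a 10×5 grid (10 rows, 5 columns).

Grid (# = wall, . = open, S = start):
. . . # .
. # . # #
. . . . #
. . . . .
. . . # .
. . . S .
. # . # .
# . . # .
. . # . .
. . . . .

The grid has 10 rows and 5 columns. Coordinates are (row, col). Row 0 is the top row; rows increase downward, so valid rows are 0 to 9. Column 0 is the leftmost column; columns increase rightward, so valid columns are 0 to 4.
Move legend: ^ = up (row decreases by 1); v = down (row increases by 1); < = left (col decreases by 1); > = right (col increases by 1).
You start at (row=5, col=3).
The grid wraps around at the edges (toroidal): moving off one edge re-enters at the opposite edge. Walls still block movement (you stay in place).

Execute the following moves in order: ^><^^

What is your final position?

Start: (row=5, col=3)
  ^ (up): blocked, stay at (row=5, col=3)
  > (right): (row=5, col=3) -> (row=5, col=4)
  < (left): (row=5, col=4) -> (row=5, col=3)
  ^ (up): blocked, stay at (row=5, col=3)
  ^ (up): blocked, stay at (row=5, col=3)
Final: (row=5, col=3)

Answer: Final position: (row=5, col=3)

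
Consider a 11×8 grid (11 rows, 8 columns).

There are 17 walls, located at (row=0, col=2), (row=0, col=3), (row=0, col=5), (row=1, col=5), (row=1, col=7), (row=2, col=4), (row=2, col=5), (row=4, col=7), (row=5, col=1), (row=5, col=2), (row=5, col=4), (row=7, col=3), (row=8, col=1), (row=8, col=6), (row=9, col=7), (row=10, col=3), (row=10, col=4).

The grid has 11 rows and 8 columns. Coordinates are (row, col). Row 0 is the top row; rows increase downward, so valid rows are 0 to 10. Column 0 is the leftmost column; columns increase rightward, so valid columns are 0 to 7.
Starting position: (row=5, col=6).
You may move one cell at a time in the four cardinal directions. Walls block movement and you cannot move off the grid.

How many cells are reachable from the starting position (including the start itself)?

Answer: Reachable cells: 71

Derivation:
BFS flood-fill from (row=5, col=6):
  Distance 0: (row=5, col=6)
  Distance 1: (row=4, col=6), (row=5, col=5), (row=5, col=7), (row=6, col=6)
  Distance 2: (row=3, col=6), (row=4, col=5), (row=6, col=5), (row=6, col=7), (row=7, col=6)
  Distance 3: (row=2, col=6), (row=3, col=5), (row=3, col=7), (row=4, col=4), (row=6, col=4), (row=7, col=5), (row=7, col=7)
  Distance 4: (row=1, col=6), (row=2, col=7), (row=3, col=4), (row=4, col=3), (row=6, col=3), (row=7, col=4), (row=8, col=5), (row=8, col=7)
  Distance 5: (row=0, col=6), (row=3, col=3), (row=4, col=2), (row=5, col=3), (row=6, col=2), (row=8, col=4), (row=9, col=5)
  Distance 6: (row=0, col=7), (row=2, col=3), (row=3, col=2), (row=4, col=1), (row=6, col=1), (row=7, col=2), (row=8, col=3), (row=9, col=4), (row=9, col=6), (row=10, col=5)
  Distance 7: (row=1, col=3), (row=2, col=2), (row=3, col=1), (row=4, col=0), (row=6, col=0), (row=7, col=1), (row=8, col=2), (row=9, col=3), (row=10, col=6)
  Distance 8: (row=1, col=2), (row=1, col=4), (row=2, col=1), (row=3, col=0), (row=5, col=0), (row=7, col=0), (row=9, col=2), (row=10, col=7)
  Distance 9: (row=0, col=4), (row=1, col=1), (row=2, col=0), (row=8, col=0), (row=9, col=1), (row=10, col=2)
  Distance 10: (row=0, col=1), (row=1, col=0), (row=9, col=0), (row=10, col=1)
  Distance 11: (row=0, col=0), (row=10, col=0)
Total reachable: 71 (grid has 71 open cells total)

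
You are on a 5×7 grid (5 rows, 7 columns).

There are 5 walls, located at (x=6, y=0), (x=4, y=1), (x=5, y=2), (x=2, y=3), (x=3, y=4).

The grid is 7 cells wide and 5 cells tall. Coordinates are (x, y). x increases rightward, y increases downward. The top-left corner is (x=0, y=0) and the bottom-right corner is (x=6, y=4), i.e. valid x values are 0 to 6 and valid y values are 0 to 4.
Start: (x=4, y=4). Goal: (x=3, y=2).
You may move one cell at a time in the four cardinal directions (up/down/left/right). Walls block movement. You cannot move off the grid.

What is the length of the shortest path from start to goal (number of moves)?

BFS from (x=4, y=4) until reaching (x=3, y=2):
  Distance 0: (x=4, y=4)
  Distance 1: (x=4, y=3), (x=5, y=4)
  Distance 2: (x=4, y=2), (x=3, y=3), (x=5, y=3), (x=6, y=4)
  Distance 3: (x=3, y=2), (x=6, y=3)  <- goal reached here
One shortest path (3 moves): (x=4, y=4) -> (x=4, y=3) -> (x=3, y=3) -> (x=3, y=2)

Answer: Shortest path length: 3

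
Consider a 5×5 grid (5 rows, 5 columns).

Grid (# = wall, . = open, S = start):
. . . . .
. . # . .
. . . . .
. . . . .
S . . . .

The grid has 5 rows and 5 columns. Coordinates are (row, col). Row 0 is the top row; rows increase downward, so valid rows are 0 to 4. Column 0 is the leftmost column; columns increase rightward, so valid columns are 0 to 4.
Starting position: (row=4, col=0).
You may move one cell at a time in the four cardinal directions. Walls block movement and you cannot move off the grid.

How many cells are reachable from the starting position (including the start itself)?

Answer: Reachable cells: 24

Derivation:
BFS flood-fill from (row=4, col=0):
  Distance 0: (row=4, col=0)
  Distance 1: (row=3, col=0), (row=4, col=1)
  Distance 2: (row=2, col=0), (row=3, col=1), (row=4, col=2)
  Distance 3: (row=1, col=0), (row=2, col=1), (row=3, col=2), (row=4, col=3)
  Distance 4: (row=0, col=0), (row=1, col=1), (row=2, col=2), (row=3, col=3), (row=4, col=4)
  Distance 5: (row=0, col=1), (row=2, col=3), (row=3, col=4)
  Distance 6: (row=0, col=2), (row=1, col=3), (row=2, col=4)
  Distance 7: (row=0, col=3), (row=1, col=4)
  Distance 8: (row=0, col=4)
Total reachable: 24 (grid has 24 open cells total)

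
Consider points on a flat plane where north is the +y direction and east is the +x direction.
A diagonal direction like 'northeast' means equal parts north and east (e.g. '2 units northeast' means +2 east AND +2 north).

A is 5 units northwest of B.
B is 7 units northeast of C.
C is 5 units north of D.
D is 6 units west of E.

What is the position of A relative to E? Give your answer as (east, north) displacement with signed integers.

Place E at the origin (east=0, north=0).
  D is 6 units west of E: delta (east=-6, north=+0); D at (east=-6, north=0).
  C is 5 units north of D: delta (east=+0, north=+5); C at (east=-6, north=5).
  B is 7 units northeast of C: delta (east=+7, north=+7); B at (east=1, north=12).
  A is 5 units northwest of B: delta (east=-5, north=+5); A at (east=-4, north=17).
Therefore A relative to E: (east=-4, north=17).

Answer: A is at (east=-4, north=17) relative to E.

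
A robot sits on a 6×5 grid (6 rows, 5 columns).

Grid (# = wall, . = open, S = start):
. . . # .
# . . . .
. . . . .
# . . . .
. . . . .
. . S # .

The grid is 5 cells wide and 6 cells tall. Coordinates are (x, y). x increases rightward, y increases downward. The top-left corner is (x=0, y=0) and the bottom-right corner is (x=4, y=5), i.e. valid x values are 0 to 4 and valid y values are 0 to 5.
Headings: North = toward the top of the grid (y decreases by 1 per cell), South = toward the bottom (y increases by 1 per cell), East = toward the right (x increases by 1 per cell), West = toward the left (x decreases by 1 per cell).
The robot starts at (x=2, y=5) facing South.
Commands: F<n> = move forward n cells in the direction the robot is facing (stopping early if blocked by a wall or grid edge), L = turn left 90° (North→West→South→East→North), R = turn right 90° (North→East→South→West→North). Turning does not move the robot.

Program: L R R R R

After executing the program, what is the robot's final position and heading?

Answer: Final position: (x=2, y=5), facing East

Derivation:
Start: (x=2, y=5), facing South
  L: turn left, now facing East
  R: turn right, now facing South
  R: turn right, now facing West
  R: turn right, now facing North
  R: turn right, now facing East
Final: (x=2, y=5), facing East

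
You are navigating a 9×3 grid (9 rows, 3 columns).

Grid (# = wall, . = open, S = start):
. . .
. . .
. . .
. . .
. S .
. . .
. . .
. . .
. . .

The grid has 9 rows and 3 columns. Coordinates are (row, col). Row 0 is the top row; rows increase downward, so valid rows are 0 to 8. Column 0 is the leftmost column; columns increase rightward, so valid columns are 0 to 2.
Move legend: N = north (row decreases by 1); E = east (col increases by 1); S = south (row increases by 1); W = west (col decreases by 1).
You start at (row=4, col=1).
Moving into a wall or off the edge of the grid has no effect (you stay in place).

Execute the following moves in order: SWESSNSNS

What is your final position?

Start: (row=4, col=1)
  S (south): (row=4, col=1) -> (row=5, col=1)
  W (west): (row=5, col=1) -> (row=5, col=0)
  E (east): (row=5, col=0) -> (row=5, col=1)
  S (south): (row=5, col=1) -> (row=6, col=1)
  S (south): (row=6, col=1) -> (row=7, col=1)
  N (north): (row=7, col=1) -> (row=6, col=1)
  S (south): (row=6, col=1) -> (row=7, col=1)
  N (north): (row=7, col=1) -> (row=6, col=1)
  S (south): (row=6, col=1) -> (row=7, col=1)
Final: (row=7, col=1)

Answer: Final position: (row=7, col=1)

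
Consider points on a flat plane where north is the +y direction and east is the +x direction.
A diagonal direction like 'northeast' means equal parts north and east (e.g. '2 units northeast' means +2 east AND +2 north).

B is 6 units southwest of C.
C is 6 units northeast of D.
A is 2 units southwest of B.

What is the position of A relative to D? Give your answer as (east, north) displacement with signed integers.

Place D at the origin (east=0, north=0).
  C is 6 units northeast of D: delta (east=+6, north=+6); C at (east=6, north=6).
  B is 6 units southwest of C: delta (east=-6, north=-6); B at (east=0, north=0).
  A is 2 units southwest of B: delta (east=-2, north=-2); A at (east=-2, north=-2).
Therefore A relative to D: (east=-2, north=-2).

Answer: A is at (east=-2, north=-2) relative to D.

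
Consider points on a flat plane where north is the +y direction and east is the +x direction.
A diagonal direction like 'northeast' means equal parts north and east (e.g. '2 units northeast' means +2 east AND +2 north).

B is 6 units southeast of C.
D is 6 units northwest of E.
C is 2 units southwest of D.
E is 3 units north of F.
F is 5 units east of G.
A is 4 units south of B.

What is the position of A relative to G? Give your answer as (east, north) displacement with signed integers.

Place G at the origin (east=0, north=0).
  F is 5 units east of G: delta (east=+5, north=+0); F at (east=5, north=0).
  E is 3 units north of F: delta (east=+0, north=+3); E at (east=5, north=3).
  D is 6 units northwest of E: delta (east=-6, north=+6); D at (east=-1, north=9).
  C is 2 units southwest of D: delta (east=-2, north=-2); C at (east=-3, north=7).
  B is 6 units southeast of C: delta (east=+6, north=-6); B at (east=3, north=1).
  A is 4 units south of B: delta (east=+0, north=-4); A at (east=3, north=-3).
Therefore A relative to G: (east=3, north=-3).

Answer: A is at (east=3, north=-3) relative to G.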